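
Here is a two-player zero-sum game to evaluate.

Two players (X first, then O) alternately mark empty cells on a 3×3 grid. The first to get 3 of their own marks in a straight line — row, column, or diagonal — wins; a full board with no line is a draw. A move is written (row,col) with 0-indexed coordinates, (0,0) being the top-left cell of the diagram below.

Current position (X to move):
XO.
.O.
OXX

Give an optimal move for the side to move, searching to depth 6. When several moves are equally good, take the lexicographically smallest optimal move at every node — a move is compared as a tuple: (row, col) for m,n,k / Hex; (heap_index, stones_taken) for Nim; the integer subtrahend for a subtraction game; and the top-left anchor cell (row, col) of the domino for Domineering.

X's best at [XO./.O./OXX]: (0,2)

[XO./.O./OXX] X move#1: (0,2):+0/XOX/.O./OXX*, (1,0):-1/XO./XO./OXX, (1,2):-1/XO./.OX/OXX
[XOX/.O./OXX] O move#2: (1,0):-1/XOX/OO./OXX, (1,2):+0/XOX/.OO/OXX*
[XOX/.OO/OXX] X move#3: (1,0):+0/XOX/XOO/OXX*
[XOX/XOO/OXX] end (terminal +0, O#4); searched XO./.O./OXX to 6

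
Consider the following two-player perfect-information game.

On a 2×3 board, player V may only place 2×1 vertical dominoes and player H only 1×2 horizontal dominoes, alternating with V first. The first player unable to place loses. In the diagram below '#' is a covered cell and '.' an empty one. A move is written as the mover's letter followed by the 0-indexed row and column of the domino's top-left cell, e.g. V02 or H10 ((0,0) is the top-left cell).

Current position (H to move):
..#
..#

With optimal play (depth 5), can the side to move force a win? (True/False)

H winning at [..#/..#]: True

[..#/..#] H move#1: H00:+1/###/..#*, H10:+1/..#/###
[###/..#] end (terminal -1, V#2); searched ..#/..# to 5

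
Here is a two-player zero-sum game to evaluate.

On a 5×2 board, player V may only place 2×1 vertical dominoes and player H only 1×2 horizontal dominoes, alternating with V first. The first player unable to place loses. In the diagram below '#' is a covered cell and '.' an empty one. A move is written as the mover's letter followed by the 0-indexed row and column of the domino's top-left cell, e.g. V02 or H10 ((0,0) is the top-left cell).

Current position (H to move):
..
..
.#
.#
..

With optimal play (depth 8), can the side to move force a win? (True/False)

H winning at [../../.#/.#/..]: True

ply 1, H at ../../.#/.#/.. | H00=+1→##/../.#/.#/..*; H10=+1→../##/.#/.#/..; H40=-1→../../.#/.#/##
ply 2, V at ##/../.#/.#/.. | V10=-1→##/#./##/.#/..*; V20=-1→##/../##/##/..; V30=-1→##/../.#/##/#.
ply 3, H at ##/#./##/.#/.. | H40=+1→##/#./##/.#/##*
ply 4: ##/#./##/.#/## is terminal -1 (V); from ../../.#/.#/.. depth 8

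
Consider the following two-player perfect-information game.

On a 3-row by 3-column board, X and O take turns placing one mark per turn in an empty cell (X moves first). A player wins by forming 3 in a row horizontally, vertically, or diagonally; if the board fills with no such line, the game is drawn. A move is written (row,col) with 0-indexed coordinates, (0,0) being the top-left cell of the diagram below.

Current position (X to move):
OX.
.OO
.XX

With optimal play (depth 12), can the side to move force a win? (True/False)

p1 X@[OX./.OO/.XX]: (0,2)[OXX/.OO/.XX]-1 (1,0)[OX./XOO/.XX]+0 (2,0)[OX./.OO/XXX]+1*
p2 O@[OX./.OO/XXX] terminal -1; root [OX./.OO/.XX] d12

X winning at [OX./.OO/.XX]: True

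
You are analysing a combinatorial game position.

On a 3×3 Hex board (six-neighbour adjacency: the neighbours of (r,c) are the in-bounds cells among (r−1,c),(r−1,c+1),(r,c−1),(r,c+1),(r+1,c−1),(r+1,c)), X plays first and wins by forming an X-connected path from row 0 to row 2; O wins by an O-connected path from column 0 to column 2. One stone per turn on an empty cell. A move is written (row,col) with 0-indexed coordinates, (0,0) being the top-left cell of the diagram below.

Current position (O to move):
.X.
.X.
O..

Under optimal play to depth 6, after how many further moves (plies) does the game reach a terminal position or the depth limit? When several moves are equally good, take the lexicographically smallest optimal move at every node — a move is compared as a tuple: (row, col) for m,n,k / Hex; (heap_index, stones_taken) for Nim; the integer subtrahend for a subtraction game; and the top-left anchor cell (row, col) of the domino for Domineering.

p1 O@[.X./.X./O..]: (0,0)[OX./.X./O..]-1 (0,2)[.XO/.X./O..]-1 (1,0)[.X./OX./O..]-1 (1,2)[.X./.XO/O..]-1 (2,1)[.X./.X./OO.]+1* (2,2)[.X./.X./O.O]-1
p2 X@[.X./.X./OO.]: (0,0)[XX./.X./OO.]-1* (0,2)[.XX/.X./OO.]-1 (1,0)[.X./XX./OO.]-1 (1,2)[.X./.XX/OO.]-1 (2,2)[.X./.X./OOX]-1
p3 O@[XX./.X./OO.]: (0,2)[XXO/.X./OO.]+1* (1,0)[XX./OX./OO.]+1 (1,2)[XX./.XO/OO.]+1 (2,2)[XX./.X./OOO]+1
p4 X@[XXO/.X./OO.]: (1,0)[XXO/XX./OO.]-1* (1,2)[XXO/.XX/OO.]-1 (2,2)[XXO/.X./OOX]-1
p5 O@[XXO/XX./OO.]: (1,2)[XXO/XXO/OO.]+1* (2,2)[XXO/XX./OOO]+1
p6 X@[XXO/XXO/OO.] terminal -1; root [.X./.X./O..] d6

PV length from [.X./.X./O..]: 5 plies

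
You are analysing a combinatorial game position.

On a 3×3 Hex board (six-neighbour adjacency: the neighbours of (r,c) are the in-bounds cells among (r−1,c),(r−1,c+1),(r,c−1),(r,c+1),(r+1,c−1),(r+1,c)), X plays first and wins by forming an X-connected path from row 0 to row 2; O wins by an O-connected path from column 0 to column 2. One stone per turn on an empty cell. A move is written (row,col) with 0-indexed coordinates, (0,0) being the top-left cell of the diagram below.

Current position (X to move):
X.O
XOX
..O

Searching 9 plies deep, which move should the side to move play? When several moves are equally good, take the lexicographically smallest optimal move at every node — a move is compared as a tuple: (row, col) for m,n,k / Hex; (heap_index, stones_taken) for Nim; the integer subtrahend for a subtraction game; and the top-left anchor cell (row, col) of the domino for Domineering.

ply 1, X at X.O/XOX/..O | (0,1)=-1→XXO/XOX/..O; (2,0)=+1→X.O/XOX/X.O*; (2,1)=-1→X.O/XOX/.XO
ply 2: X.O/XOX/X.O is terminal -1 (O); from X.O/XOX/..O depth 9

X's best at [X.O/XOX/..O]: (2,0)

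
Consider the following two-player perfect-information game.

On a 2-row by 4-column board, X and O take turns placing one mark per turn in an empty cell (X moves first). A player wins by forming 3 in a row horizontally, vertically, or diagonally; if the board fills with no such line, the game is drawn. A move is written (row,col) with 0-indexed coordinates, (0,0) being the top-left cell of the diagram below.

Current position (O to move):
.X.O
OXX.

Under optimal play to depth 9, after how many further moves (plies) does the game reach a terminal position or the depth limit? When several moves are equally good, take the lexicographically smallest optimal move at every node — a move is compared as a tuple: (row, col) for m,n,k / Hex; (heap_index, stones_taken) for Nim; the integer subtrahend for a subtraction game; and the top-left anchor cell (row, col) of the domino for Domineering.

[.X.O/OXX.] O move#1: (0,0):-1/OX.O/OXX., (0,2):-1/.XOO/OXX., (1,3):+0/.X.O/OXXO*
[.X.O/OXXO] X move#2: (0,0):+0/XX.O/OXXO*, (0,2):+0/.XXO/OXXO
[XX.O/OXXO] O move#3: (0,2):+0/XXOO/OXXO*
[XXOO/OXXO] end (terminal +0, X#4); searched .X.O/OXX. to 9

PV length from [.X.O/OXX.]: 3 plies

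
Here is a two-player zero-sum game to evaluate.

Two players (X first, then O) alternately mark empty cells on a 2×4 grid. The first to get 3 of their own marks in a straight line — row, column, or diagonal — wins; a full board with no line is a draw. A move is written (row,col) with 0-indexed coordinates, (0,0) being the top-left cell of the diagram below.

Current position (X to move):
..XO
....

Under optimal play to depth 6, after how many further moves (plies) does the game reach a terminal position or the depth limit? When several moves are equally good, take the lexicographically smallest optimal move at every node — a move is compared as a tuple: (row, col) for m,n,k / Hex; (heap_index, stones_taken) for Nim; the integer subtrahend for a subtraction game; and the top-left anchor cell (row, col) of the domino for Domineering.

PV length from [..XO/....]: 6 plies

[..XO/....] X move#1: (0,0):+0/X.XO/....*, (0,1):+0/.XXO/...., (1,0):+0/..XO/X..., (1,1):+0/..XO/.X.., (1,2):+0/..XO/..X., (1,3):+0/..XO/...X
[X.XO/....] O move#2: (0,1):+0/XOXO/....*, (1,0):-1/X.XO/O..., (1,1):-1/X.XO/.O.., (1,2):-1/X.XO/..O., (1,3):-1/X.XO/...O
[XOXO/....] X move#3: (1,0):+0/XOXO/X...*, (1,1):+0/XOXO/.X.., (1,2):+0/XOXO/..X., (1,3):+0/XOXO/...X
[XOXO/X...] O move#4: (1,1):+0/XOXO/XO..*, (1,2):+0/XOXO/X.O., (1,3):+0/XOXO/X..O
[XOXO/XO..] X move#5: (1,2):+0/XOXO/XOX.*, (1,3):+0/XOXO/XO.X
[XOXO/XOX.] O move#6: (1,3):+0/XOXO/XOXO*
[XOXO/XOXO] end (terminal +0, X#7); searched ..XO/.... to 6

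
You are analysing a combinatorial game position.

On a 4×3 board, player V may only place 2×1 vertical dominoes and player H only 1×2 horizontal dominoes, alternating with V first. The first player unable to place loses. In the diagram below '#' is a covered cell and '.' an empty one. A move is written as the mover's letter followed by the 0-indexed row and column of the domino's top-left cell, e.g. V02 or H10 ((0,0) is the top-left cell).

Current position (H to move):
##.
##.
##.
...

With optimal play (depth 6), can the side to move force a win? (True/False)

ply 1, H at ##./##./##./... | H30=-1→##./##./##./##.*; H31=-1→##./##./##./.##
ply 2, V at ##./##./##./##. | V02=+1→###/###/##./##.*; V12=+1→##./###/###/##.; V22=+1→##./##./###/###
ply 3: ###/###/##./##. is terminal -1 (H); from ##./##./##./... depth 6

H winning at [##./##./##./...]: False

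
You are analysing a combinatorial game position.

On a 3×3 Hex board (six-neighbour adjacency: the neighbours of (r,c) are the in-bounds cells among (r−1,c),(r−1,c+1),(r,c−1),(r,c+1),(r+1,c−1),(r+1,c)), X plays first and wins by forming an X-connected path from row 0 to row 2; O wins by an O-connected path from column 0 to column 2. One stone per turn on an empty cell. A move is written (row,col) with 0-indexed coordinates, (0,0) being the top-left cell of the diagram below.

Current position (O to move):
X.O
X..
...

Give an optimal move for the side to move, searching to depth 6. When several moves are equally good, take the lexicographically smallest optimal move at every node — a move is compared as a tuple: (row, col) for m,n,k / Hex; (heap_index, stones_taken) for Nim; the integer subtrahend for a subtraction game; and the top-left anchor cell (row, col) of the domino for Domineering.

O's best at [X.O/X../...]: (2,0)

p1 O@[X.O/X../...]: (0,1)[XOO/X../...]-1 (1,1)[X.O/XO./...]-1 (1,2)[X.O/X.O/...]-1 (2,0)[X.O/X../O..]+1* (2,1)[X.O/X../.O.]-1 (2,2)[X.O/X../..O]-1
p2 X@[X.O/X../O..]: (0,1)[XXO/X../O..]-1* (1,1)[X.O/XX./O..]-1 (1,2)[X.O/X.X/O..]-1 (2,1)[X.O/X../OX.]-1 (2,2)[X.O/X../O.X]-1
p3 O@[XXO/X../O..]: (1,1)[XXO/XO./O..]+1* (1,2)[XXO/X.O/O..]+1 (2,1)[XXO/X../OO.]+1 (2,2)[XXO/X../O.O]+1
p4 X@[XXO/XO./O..] terminal -1; root [X.O/X../...] d6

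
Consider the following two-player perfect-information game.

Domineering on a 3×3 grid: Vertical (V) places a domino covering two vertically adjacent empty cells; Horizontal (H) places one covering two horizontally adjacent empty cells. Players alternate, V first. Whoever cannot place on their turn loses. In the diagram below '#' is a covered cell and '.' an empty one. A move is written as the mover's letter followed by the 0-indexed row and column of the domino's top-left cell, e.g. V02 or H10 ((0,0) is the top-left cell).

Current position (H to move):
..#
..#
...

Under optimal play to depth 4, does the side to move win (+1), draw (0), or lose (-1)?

ply 1, H at ..#/..#/... | H00=-1→###/..#/...; H10=+1→..#/###/...*; H20=-1→..#/..#/##.; H21=-1→..#/..#/.##
ply 2: ..#/###/... is terminal -1 (V); from ..#/..#/... depth 4

value(..#/..#/..., H) = +1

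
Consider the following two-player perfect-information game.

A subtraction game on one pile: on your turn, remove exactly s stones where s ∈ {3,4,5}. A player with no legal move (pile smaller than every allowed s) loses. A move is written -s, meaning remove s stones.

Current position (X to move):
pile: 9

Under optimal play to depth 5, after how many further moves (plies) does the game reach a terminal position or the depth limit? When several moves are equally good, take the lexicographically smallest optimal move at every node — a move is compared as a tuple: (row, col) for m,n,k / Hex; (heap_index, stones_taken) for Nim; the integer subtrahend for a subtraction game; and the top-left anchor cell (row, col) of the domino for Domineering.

ply 1, X at 9 | -3=-1→6*; -4=-1→5; -5=-1→4
ply 2, O at 6 | -3=-1→3; -4=+1→2*; -5=+1→1
ply 3: 2 is terminal -1 (X); from 9 depth 5

PV length from [9]: 2 plies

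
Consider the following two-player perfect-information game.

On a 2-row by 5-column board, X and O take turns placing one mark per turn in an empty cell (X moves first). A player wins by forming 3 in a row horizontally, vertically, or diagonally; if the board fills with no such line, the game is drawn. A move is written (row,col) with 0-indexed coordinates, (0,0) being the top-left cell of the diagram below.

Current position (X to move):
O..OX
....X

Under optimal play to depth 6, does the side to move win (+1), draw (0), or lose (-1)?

[O..OX/....X] X move#1: (0,1):+0/OX.OX/....X*, (0,2):+0/O.XOX/....X, (1,0):+0/O..OX/X...X, (1,1):+0/O..OX/.X..X, (1,2):+0/O..OX/..X.X, (1,3):+0/O..OX/...XX
[OX.OX/....X] O move#2: (0,2):+0/OXOOX/....X*, (1,0):+0/OX.OX/O...X, (1,1):+0/OX.OX/.O..X, (1,2):+0/OX.OX/..O.X, (1,3):+0/OX.OX/...OX
[OXOOX/....X] X move#3: (1,0):+0/OXOOX/X...X*, (1,1):+0/OXOOX/.X..X, (1,2):+0/OXOOX/..X.X, (1,3):+0/OXOOX/...XX
[OXOOX/X...X] O move#4: (1,1):+0/OXOOX/XO..X*, (1,2):+0/OXOOX/X.O.X, (1,3):+0/OXOOX/X..OX
[OXOOX/XO..X] X move#5: (1,2):+0/OXOOX/XOX.X*, (1,3):+0/OXOOX/XO.XX
[OXOOX/XOX.X] O move#6: (1,3):+0/OXOOX/XOXOX*
[OXOOX/XOXOX] end (terminal +0, X#7); searched O..OX/....X to 6

value(O..OX/....X, X) = 0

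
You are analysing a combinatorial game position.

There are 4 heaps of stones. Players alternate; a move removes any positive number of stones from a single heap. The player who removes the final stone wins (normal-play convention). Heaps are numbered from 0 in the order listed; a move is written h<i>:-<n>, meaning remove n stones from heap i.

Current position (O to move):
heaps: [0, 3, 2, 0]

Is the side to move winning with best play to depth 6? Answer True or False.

[(0,3,2,0)] O move#1: h1:-1:+1/(0,2,2,0)*, h1:-2:-1/(0,1,2,0), h1:-3:-1/(0,0,2,0), h2:-1:-1/(0,3,1,0), h2:-2:-1/(0,3,0,0)
[(0,2,2,0)] X move#2: h1:-1:-1/(0,1,2,0)*, h1:-2:-1/(0,0,2,0), h2:-1:-1/(0,2,1,0), h2:-2:-1/(0,2,0,0)
[(0,1,2,0)] O move#3: h1:-1:-1/(0,0,2,0), h2:-1:+1/(0,1,1,0)*, h2:-2:-1/(0,1,0,0)
[(0,1,1,0)] X move#4: h1:-1:-1/(0,0,1,0)*, h2:-1:-1/(0,1,0,0)
[(0,0,1,0)] O move#5: h2:-1:+1/(0,0,0,0)*
[(0,0,0,0)] end (terminal -1, X#6); searched (0,3,2,0) to 6

O winning at [(0,3,2,0)]: True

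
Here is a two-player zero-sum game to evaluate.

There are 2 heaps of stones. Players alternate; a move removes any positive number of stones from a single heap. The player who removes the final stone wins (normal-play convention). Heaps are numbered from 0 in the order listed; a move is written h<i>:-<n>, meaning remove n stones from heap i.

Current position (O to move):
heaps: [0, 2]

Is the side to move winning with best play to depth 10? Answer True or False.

O winning at [(0,2)]: True

p1 O@[(0,2)]: h1:-1[(0,1)]-1 h1:-2[(0,0)]+1*
p2 X@[(0,0)] terminal -1; root [(0,2)] d10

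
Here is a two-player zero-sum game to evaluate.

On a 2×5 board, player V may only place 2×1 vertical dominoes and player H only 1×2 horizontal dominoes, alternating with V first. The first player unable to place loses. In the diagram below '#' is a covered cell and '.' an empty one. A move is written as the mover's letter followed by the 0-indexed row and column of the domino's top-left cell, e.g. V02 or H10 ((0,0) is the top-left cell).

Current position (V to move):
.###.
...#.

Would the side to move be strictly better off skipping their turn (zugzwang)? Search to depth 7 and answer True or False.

ply 1, V at .###./...#. | V00=+1→####./#..#.*; V04=-1→.####/...##
ply 2, H at ####./#..#. | H11=-1→####./####.*
ply 3, V at ####./####. | V04=+1→#####/#####*
ply 4: #####/##### is terminal -1 (H); from .###./...#. depth 7
suppose V passes — search the same position with H to move:
pass> ply 1, H at .###./...#. | H10=-1→.###./##.#.*; H11=-1→.###./.###.
pass> ply 2, V at .###./##.#. | V04=+1→.####/##.##*
pass> ply 3: .####/##.## is terminal -1 (H); from .###./...#. depth 7
for V: play +1, pass +1

zugzwang(.###./...#., V) = False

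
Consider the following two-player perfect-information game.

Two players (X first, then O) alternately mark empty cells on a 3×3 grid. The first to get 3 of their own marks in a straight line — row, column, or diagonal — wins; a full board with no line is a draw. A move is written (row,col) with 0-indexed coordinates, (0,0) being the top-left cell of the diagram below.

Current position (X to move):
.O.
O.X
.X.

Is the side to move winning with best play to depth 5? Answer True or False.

X winning at [.O./O.X/.X.]: True

[.O./O.X/.X.] X move#1: (0,0):+0/XO./O.X/.X., (0,2):+0/.OX/O.X/.X., (1,1):-1/.O./OXX/.X., (2,0):+0/.O./O.X/XX., (2,2):+1/.O./O.X/.XX*
[.O./O.X/.XX] O move#2: (0,0):-1/OO./O.X/.XX*, (0,2):-1/.OO/O.X/.XX, (1,1):-1/.O./OOX/.XX, (2,0):-1/.O./O.X/OXX
[OO./O.X/.XX] X move#3: (0,2):+1/OOX/O.X/.XX*, (1,1):-1/OO./OXX/.XX, (2,0):+1/OO./O.X/XXX
[OOX/O.X/.XX] end (terminal -1, O#4); searched .O./O.X/.X. to 5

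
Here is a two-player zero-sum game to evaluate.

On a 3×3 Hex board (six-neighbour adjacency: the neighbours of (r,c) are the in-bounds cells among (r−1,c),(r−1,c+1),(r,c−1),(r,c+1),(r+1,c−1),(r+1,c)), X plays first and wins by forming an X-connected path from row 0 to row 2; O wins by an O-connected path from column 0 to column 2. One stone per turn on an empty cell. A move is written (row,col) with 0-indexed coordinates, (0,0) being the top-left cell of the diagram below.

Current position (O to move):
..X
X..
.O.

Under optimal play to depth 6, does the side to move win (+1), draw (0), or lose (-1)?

ply 1, O at ..X/X../.O. | (0,0)=-1→O.X/X../.O.; (0,1)=-1→.OX/X../.O.; (1,1)=-1→..X/XO./.O.; (1,2)=-1→..X/X.O/.O.; (2,0)=+1→..X/X../OO.*; (2,2)=-1→..X/X../.OO
ply 2, X at ..X/X../OO. | (0,0)=-1→X.X/X../OO.*; (0,1)=-1→.XX/X../OO.; (1,1)=-1→..X/XX./OO.; (1,2)=-1→..X/X.X/OO.; (2,2)=-1→..X/X../OOX
ply 3, O at X.X/X../OO. | (0,1)=+1→XOX/X../OO.*; (1,1)=+1→X.X/XO./OO.; (1,2)=+1→X.X/X.O/OO.; (2,2)=+1→X.X/X../OOO
ply 4, X at XOX/X../OO. | (1,1)=-1→XOX/XX./OO.*; (1,2)=-1→XOX/X.X/OO.; (2,2)=-1→XOX/X../OOX
ply 5, O at XOX/XX./OO. | (1,2)=+1→XOX/XXO/OO.*; (2,2)=+1→XOX/XX./OOO
ply 6: XOX/XXO/OO. is terminal -1 (X); from ..X/X../.O. depth 6

value(..X/X../.O., O) = +1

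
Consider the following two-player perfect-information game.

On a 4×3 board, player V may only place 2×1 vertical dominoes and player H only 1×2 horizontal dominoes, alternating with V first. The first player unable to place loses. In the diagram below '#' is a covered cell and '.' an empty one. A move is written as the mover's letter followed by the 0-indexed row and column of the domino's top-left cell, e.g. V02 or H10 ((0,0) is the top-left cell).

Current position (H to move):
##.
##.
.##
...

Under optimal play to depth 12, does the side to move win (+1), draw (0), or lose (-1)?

[##./##./.##/...] H move#1: H30:-1/##./##./.##/##.*, H31:-1/##./##./.##/.##
[##./##./.##/##.] V move#2: V02:+1/###/###/.##/##.*
[###/###/.##/##.] end (terminal -1, H#3); searched ##./##./.##/... to 12

value(##./##./.##/..., H) = -1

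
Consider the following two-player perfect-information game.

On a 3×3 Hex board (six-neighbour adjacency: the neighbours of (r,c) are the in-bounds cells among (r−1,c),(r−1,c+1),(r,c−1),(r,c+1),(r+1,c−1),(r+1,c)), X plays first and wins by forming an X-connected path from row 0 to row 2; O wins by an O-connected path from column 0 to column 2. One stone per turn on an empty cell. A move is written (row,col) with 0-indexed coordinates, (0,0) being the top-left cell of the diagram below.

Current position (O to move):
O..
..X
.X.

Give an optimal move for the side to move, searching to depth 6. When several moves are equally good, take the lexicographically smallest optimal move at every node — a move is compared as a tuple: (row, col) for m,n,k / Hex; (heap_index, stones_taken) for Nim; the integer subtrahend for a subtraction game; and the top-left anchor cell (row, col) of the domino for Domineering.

p1 O@[O../..X/.X.]: (0,1)[OO./..X/.X.]-1 (0,2)[O.O/..X/.X.]+1* (1,0)[O../O.X/.X.]-1 (1,1)[O../.OX/.X.]-1 (2,0)[O../..X/OX.]-1 (2,2)[O../..X/.XO]-1
p2 X@[O.O/..X/.X.]: (0,1)[OXO/..X/.X.]-1* (1,0)[O.O/X.X/.X.]-1 (1,1)[O.O/.XX/.X.]-1 (2,0)[O.O/..X/XX.]-1 (2,2)[O.O/..X/.XX]-1
p3 O@[OXO/..X/.X.]: (1,0)[OXO/O.X/.X.]-1 (1,1)[OXO/.OX/.X.]+1* (2,0)[OXO/..X/OX.]-1 (2,2)[OXO/..X/.XO]-1
p4 X@[OXO/.OX/.X.]: (1,0)[OXO/XOX/.X.]-1* (2,0)[OXO/.OX/XX.]-1 (2,2)[OXO/.OX/.XX]-1
p5 O@[OXO/XOX/.X.]: (2,0)[OXO/XOX/OX.]+1* (2,2)[OXO/XOX/.XO]-1
p6 X@[OXO/XOX/OX.] terminal -1; root [O../..X/.X.] d6

O's best at [O../..X/.X.]: (0,2)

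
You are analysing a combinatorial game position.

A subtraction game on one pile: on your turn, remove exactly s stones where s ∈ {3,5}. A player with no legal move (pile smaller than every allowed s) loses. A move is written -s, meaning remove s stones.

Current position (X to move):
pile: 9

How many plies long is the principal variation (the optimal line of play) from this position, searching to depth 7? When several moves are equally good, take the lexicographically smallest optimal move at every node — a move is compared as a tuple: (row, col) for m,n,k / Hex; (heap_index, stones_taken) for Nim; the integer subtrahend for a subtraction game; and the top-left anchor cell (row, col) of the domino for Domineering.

[9] X move#1: -3:-1/6*, -5:-1/4
[6] O move#2: -3:-1/3, -5:+1/1*
[1] end (terminal -1, X#3); searched 9 to 7

PV length from [9]: 2 plies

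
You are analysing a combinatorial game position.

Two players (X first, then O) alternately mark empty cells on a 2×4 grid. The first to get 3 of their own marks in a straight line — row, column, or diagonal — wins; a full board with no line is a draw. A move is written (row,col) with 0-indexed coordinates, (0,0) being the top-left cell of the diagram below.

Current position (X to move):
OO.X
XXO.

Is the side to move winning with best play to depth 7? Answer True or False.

ply 1, X at OO.X/XXO. | (0,2)=+0→OOXX/XXO.*; (1,3)=-1→OO.X/XXOX
ply 2, O at OOXX/XXO. | (1,3)=+0→OOXX/XXOO*
ply 3: OOXX/XXOO is terminal +0 (X); from OO.X/XXO. depth 7

X winning at [OO.X/XXO.]: False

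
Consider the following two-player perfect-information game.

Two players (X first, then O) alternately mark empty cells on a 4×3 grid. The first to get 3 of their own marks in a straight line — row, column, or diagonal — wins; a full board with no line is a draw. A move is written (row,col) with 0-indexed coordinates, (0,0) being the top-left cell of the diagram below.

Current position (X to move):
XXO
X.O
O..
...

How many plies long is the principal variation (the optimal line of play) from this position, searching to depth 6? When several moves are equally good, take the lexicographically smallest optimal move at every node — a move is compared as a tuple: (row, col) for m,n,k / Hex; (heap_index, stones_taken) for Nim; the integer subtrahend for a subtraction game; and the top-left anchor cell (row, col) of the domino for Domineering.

PV length from [XXO/X.O/O../...]: 2 plies

[XXO/X.O/O../...] X move#1: (1,1):-1/XXO/XXO/O../...*, (2,1):-1/XXO/X.O/OX./..., (2,2):-1/XXO/X.O/O.X/..., (3,0):-1/XXO/X.O/O../X.., (3,1):-1/XXO/X.O/O../.X., (3,2):-1/XXO/X.O/O../..X
[XXO/XXO/O../...] O move#2: (2,1):-1/XXO/XXO/OO./..., (2,2):+1/XXO/XXO/O.O/...*, (3,0):-1/XXO/XXO/O../O.., (3,1):-1/XXO/XXO/O../.O., (3,2):-1/XXO/XXO/O../..O
[XXO/XXO/O.O/...] end (terminal -1, X#3); searched XXO/X.O/O../... to 6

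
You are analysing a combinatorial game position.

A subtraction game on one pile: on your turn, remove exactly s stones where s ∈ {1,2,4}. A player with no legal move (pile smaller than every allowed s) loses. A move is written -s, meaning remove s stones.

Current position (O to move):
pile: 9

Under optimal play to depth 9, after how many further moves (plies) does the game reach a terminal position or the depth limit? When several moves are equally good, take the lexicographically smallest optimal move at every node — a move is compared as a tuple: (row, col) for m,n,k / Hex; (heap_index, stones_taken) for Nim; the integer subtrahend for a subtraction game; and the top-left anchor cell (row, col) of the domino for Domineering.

p1 O@[9]: -1[8]-1* -2[7]-1 -4[5]-1
p2 X@[8]: -1[7]-1 -2[6]+1* -4[4]-1
p3 O@[6]: -1[5]-1* -2[4]-1 -4[2]-1
p4 X@[5]: -1[4]-1 -2[3]+1* -4[1]-1
p5 O@[3]: -1[2]-1* -2[1]-1
p6 X@[2]: -1[1]-1 -2[0]+1*
p7 O@[0] terminal -1; root [9] d9

PV length from [9]: 6 plies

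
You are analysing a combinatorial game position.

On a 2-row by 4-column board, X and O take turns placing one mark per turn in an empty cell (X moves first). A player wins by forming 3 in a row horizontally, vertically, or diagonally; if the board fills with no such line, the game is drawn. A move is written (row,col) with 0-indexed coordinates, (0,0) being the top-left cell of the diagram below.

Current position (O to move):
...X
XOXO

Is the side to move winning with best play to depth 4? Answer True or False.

O winning at [...X/XOXO]: False

ply 1, O at ...X/XOXO | (0,0)=+0→O..X/XOXO*; (0,1)=+0→.O.X/XOXO; (0,2)=+0→..OX/XOXO
ply 2, X at O..X/XOXO | (0,1)=+0→OX.X/XOXO*; (0,2)=+0→O.XX/XOXO
ply 3, O at OX.X/XOXO | (0,2)=+0→OXOX/XOXO*
ply 4: OXOX/XOXO is terminal +0 (X); from ...X/XOXO depth 4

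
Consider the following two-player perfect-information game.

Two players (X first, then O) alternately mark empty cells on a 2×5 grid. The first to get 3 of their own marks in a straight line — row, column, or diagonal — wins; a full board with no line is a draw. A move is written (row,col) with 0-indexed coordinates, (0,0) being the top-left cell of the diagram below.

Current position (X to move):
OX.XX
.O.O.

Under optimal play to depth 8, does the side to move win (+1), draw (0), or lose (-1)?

ply 1, X at OX.XX/.O.O. | (0,2)=+1→OXXXX/.O.O.*; (1,0)=-1→OX.XX/XO.O.; (1,2)=+0→OX.XX/.OXO.; (1,4)=-1→OX.XX/.O.OX
ply 2: OXXXX/.O.O. is terminal -1 (O); from OX.XX/.O.O. depth 8

value(OX.XX/.O.O., X) = +1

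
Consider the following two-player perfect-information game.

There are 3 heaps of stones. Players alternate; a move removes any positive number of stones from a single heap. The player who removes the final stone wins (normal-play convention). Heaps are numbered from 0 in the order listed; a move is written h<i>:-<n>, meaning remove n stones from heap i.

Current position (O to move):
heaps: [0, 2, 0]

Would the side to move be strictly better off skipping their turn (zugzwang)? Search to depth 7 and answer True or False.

zugzwang((0,2,0), O) = False

p1 O@[(0,2,0)]: h1:-1[(0,1,0)]-1 h1:-2[(0,0,0)]+1*
p2 X@[(0,0,0)] terminal -1; root [(0,2,0)] d7
suppose O passes — search the same position with X to move:
pass> p1 X@[(0,2,0)]: h1:-1[(0,1,0)]-1 h1:-2[(0,0,0)]+1*
pass> p2 O@[(0,0,0)] terminal -1; root [(0,2,0)] d7
for O: play +1, pass -1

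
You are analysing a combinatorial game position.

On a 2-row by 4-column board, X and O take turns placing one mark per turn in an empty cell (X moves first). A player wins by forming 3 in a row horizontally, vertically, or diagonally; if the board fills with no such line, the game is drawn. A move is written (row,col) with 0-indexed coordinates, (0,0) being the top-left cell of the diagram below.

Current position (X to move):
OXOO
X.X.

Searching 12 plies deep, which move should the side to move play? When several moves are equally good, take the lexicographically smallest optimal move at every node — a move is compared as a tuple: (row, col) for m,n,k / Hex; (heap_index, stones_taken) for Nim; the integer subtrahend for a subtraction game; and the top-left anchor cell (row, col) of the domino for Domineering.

[OXOO/X.X.] X move#1: (1,1):+1/OXOO/XXX.*, (1,3):+0/OXOO/X.XX
[OXOO/XXX.] end (terminal -1, O#2); searched OXOO/X.X. to 12

X's best at [OXOO/X.X.]: (1,1)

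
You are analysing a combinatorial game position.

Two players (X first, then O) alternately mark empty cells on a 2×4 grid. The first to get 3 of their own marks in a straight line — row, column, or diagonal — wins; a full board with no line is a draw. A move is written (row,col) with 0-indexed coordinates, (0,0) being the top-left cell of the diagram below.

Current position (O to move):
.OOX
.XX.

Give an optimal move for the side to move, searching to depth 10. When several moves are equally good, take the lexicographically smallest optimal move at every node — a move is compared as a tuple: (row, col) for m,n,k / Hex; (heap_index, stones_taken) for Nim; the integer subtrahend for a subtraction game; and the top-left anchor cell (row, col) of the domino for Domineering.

O's best at [.OOX/.XX.]: (0,0)

ply 1, O at .OOX/.XX. | (0,0)=+1→OOOX/.XX.*; (1,0)=-1→.OOX/OXX.; (1,3)=-1→.OOX/.XXO
ply 2: OOOX/.XX. is terminal -1 (X); from .OOX/.XX. depth 10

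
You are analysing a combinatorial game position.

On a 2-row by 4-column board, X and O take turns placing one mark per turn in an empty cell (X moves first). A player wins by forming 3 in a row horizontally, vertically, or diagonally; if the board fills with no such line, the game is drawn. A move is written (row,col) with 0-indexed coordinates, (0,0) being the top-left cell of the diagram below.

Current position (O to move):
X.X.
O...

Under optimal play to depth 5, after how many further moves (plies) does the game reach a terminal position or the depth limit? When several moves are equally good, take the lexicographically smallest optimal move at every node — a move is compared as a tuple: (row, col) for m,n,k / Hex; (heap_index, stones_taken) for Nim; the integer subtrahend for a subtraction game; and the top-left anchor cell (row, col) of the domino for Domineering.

[X.X./O...] O move#1: (0,1):+0/XOX./O...*, (0,3):-1/X.XO/O..., (1,1):-1/X.X./OO.., (1,2):-1/X.X./O.O., (1,3):-1/X.X./O..O
[XOX./O...] X move#2: (0,3):+0/XOXX/O...*, (1,1):+0/XOX./OX.., (1,2):+0/XOX./O.X., (1,3):+0/XOX./O..X
[XOXX/O...] O move#3: (1,1):+0/XOXX/OO..*, (1,2):+0/XOXX/O.O., (1,3):+0/XOXX/O..O
[XOXX/OO..] X move#4: (1,2):+0/XOXX/OOX.*, (1,3):-1/XOXX/OO.X
[XOXX/OOX.] O move#5: (1,3):+0/XOXX/OOXO*
[XOXX/OOXO] end (terminal +0, X#6); searched X.X./O... to 5

PV length from [X.X./O...]: 5 plies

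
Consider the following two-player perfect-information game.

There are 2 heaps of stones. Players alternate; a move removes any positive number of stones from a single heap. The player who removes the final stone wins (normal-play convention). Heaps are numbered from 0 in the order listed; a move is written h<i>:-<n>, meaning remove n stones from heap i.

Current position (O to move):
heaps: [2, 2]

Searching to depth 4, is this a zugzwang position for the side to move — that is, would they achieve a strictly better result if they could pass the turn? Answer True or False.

p1 O@[(2,2)]: h0:-1[(1,2)]-1* h0:-2[(0,2)]-1 h1:-1[(2,1)]-1 h1:-2[(2,0)]-1
p2 X@[(1,2)]: h0:-1[(0,2)]-1 h1:-1[(1,1)]+1* h1:-2[(1,0)]-1
p3 O@[(1,1)]: h0:-1[(0,1)]-1* h1:-1[(1,0)]-1
p4 X@[(0,1)]: h1:-1[(0,0)]+1*
p5 O@[(0,0)] terminal -1; root [(2,2)] d4
pass branch (X moves first from the same position):
  | p1 X@[(2,2)]: h0:-1[(1,2)]-1* h0:-2[(0,2)]-1 h1:-1[(2,1)]-1 h1:-2[(2,0)]-1
  | p2 O@[(1,2)]: h0:-1[(0,2)]-1 h1:-1[(1,1)]+1* h1:-2[(1,0)]-1
  | p3 X@[(1,1)]: h0:-1[(0,1)]-1* h1:-1[(1,0)]-1
  | p4 O@[(0,1)]: h1:-1[(0,0)]+1*
  | p5 X@[(0,0)] terminal -1; root [(2,2)] d4
O moving scores -1; O passing scores +1

zugzwang((2,2), O) = True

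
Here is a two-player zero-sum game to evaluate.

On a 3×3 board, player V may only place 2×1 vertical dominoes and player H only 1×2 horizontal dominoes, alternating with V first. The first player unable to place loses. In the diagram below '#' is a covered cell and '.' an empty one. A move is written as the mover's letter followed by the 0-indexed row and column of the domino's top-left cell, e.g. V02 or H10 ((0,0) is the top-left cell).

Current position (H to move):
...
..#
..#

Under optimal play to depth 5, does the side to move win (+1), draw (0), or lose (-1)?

value(.../..#/..#, H) = +1

p1 H@[.../..#/..#]: H00[##./..#/..#]-1 H01[.##/..#/..#]-1 H10[.../###/..#]+1* H20[.../..#/###]-1
p2 V@[.../###/..#] terminal -1; root [.../..#/..#] d5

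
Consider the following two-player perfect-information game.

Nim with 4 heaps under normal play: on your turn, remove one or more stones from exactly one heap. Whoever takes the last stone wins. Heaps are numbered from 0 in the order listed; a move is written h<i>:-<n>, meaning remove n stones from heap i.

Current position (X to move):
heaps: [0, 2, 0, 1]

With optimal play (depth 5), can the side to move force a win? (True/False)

[(0,2,0,1)] X move#1: h1:-1:+1/(0,1,0,1)*, h1:-2:-1/(0,0,0,1), h3:-1:-1/(0,2,0,0)
[(0,1,0,1)] O move#2: h1:-1:-1/(0,0,0,1)*, h3:-1:-1/(0,1,0,0)
[(0,0,0,1)] X move#3: h3:-1:+1/(0,0,0,0)*
[(0,0,0,0)] end (terminal -1, O#4); searched (0,2,0,1) to 5

X winning at [(0,2,0,1)]: True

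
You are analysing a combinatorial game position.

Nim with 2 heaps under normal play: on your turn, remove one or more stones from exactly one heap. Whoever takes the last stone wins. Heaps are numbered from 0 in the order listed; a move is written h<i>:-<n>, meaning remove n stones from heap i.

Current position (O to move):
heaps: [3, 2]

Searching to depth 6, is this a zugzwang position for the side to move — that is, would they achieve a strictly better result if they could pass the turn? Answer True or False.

zugzwang((3,2), O) = False

p1 O@[(3,2)]: h0:-1[(2,2)]+1* h0:-2[(1,2)]-1 h0:-3[(0,2)]-1 h1:-1[(3,1)]-1 h1:-2[(3,0)]-1
p2 X@[(2,2)]: h0:-1[(1,2)]-1* h0:-2[(0,2)]-1 h1:-1[(2,1)]-1 h1:-2[(2,0)]-1
p3 O@[(1,2)]: h0:-1[(0,2)]-1 h1:-1[(1,1)]+1* h1:-2[(1,0)]-1
p4 X@[(1,1)]: h0:-1[(0,1)]-1* h1:-1[(1,0)]-1
p5 O@[(0,1)]: h1:-1[(0,0)]+1*
p6 X@[(0,0)] terminal -1; root [(3,2)] d6
pass branch (X moves first from the same position):
  | p1 X@[(3,2)]: h0:-1[(2,2)]+1* h0:-2[(1,2)]-1 h0:-3[(0,2)]-1 h1:-1[(3,1)]-1 h1:-2[(3,0)]-1
  | p2 O@[(2,2)]: h0:-1[(1,2)]-1* h0:-2[(0,2)]-1 h1:-1[(2,1)]-1 h1:-2[(2,0)]-1
  | p3 X@[(1,2)]: h0:-1[(0,2)]-1 h1:-1[(1,1)]+1* h1:-2[(1,0)]-1
  | p4 O@[(1,1)]: h0:-1[(0,1)]-1* h1:-1[(1,0)]-1
  | p5 X@[(0,1)]: h1:-1[(0,0)]+1*
  | p6 O@[(0,0)] terminal -1; root [(3,2)] d6
O moving scores +1; O passing scores -1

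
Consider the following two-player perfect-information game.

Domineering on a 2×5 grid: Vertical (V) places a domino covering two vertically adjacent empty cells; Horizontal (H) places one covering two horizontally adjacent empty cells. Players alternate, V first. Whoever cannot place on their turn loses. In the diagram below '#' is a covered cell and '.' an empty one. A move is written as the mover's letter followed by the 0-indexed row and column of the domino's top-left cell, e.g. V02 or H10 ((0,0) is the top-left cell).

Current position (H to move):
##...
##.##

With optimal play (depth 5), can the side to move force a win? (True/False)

p1 H@[##.../##.##]: H02[####./##.##]+1* H03[##.##/##.##]-1
p2 V@[####./##.##] terminal -1; root [##.../##.##] d5

H winning at [##.../##.##]: True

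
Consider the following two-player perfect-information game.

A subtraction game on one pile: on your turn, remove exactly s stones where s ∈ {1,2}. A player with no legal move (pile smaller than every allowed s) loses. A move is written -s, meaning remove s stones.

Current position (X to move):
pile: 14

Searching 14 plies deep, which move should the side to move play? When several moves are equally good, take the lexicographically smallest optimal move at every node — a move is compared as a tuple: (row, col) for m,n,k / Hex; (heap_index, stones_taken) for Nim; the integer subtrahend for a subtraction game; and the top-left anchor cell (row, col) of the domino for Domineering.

p1 X@[14]: -1[13]-1 -2[12]+1*
p2 O@[12]: -1[11]-1* -2[10]-1
p3 X@[11]: -1[10]-1 -2[9]+1*
p4 O@[9]: -1[8]-1* -2[7]-1
p5 X@[8]: -1[7]-1 -2[6]+1*
p6 O@[6]: -1[5]-1* -2[4]-1
p7 X@[5]: -1[4]-1 -2[3]+1*
p8 O@[3]: -1[2]-1* -2[1]-1
p9 X@[2]: -1[1]-1 -2[0]+1*
p10 O@[0] terminal -1; root [14] d14

X's best at [14]: -2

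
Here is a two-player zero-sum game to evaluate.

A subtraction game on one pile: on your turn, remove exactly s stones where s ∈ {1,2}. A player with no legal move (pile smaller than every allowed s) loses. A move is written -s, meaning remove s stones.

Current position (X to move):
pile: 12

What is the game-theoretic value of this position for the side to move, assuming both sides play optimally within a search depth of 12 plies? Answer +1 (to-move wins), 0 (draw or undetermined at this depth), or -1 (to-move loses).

p1 X@[12]: -1[11]-1* -2[10]-1
p2 O@[11]: -1[10]-1 -2[9]+1*
p3 X@[9]: -1[8]-1* -2[7]-1
p4 O@[8]: -1[7]-1 -2[6]+1*
p5 X@[6]: -1[5]-1* -2[4]-1
p6 O@[5]: -1[4]-1 -2[3]+1*
p7 X@[3]: -1[2]-1* -2[1]-1
p8 O@[2]: -1[1]-1 -2[0]+1*
p9 X@[0] terminal -1; root [12] d12

value(12, X) = -1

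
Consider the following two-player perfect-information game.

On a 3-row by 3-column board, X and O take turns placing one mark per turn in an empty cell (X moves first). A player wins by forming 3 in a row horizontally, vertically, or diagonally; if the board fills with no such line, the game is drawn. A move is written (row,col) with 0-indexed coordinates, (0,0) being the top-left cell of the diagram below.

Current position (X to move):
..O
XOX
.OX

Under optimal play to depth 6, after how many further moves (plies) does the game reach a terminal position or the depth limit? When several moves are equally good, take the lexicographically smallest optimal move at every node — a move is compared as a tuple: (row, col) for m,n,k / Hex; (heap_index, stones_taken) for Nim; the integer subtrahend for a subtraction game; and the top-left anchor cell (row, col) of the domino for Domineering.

[..O/XOX/.OX] X move#1: (0,0):-1/X.O/XOX/.OX*, (0,1):-1/.XO/XOX/.OX, (2,0):-1/..O/XOX/XOX
[X.O/XOX/.OX] O move#2: (0,1):+1/XOO/XOX/.OX*, (2,0):+1/X.O/XOX/OOX
[XOO/XOX/.OX] end (terminal -1, X#3); searched ..O/XOX/.OX to 6

PV length from [..O/XOX/.OX]: 2 plies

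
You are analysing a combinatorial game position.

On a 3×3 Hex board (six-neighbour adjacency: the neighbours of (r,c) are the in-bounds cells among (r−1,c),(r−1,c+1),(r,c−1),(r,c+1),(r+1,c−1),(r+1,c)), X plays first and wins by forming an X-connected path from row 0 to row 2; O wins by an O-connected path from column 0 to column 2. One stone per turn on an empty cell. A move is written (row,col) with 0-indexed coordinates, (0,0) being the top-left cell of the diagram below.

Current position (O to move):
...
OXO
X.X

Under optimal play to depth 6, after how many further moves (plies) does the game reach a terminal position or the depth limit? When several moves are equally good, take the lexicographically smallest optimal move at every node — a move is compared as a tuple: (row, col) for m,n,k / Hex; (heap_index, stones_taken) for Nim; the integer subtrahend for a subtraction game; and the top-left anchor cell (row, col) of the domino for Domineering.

PV length from [.../OXO/X.X]: 2 plies

ply 1, O at .../OXO/X.X | (0,0)=-1→O../OXO/X.X*; (0,1)=-1→.O./OXO/X.X; (0,2)=-1→..O/OXO/X.X; (2,1)=-1→.../OXO/XOX
ply 2, X at O../OXO/X.X | (0,1)=+1→OX./OXO/X.X*; (0,2)=+1→O.X/OXO/X.X; (2,1)=+1→O../OXO/XXX
ply 3: OX./OXO/X.X is terminal -1 (O); from .../OXO/X.X depth 6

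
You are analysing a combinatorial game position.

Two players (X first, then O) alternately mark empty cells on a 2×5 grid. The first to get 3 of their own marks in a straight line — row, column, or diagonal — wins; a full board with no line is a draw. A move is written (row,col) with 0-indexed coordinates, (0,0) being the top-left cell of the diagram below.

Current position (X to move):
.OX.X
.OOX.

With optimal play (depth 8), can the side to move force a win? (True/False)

X winning at [.OX.X/.OOX.]: True

ply 1, X at .OX.X/.OOX. | (0,0)=-1→XOX.X/.OOX.; (0,3)=+1→.OXXX/.OOX.*; (1,0)=+0→.OX.X/XOOX.; (1,4)=-1→.OX.X/.OOXX
ply 2: .OXXX/.OOX. is terminal -1 (O); from .OX.X/.OOX. depth 8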